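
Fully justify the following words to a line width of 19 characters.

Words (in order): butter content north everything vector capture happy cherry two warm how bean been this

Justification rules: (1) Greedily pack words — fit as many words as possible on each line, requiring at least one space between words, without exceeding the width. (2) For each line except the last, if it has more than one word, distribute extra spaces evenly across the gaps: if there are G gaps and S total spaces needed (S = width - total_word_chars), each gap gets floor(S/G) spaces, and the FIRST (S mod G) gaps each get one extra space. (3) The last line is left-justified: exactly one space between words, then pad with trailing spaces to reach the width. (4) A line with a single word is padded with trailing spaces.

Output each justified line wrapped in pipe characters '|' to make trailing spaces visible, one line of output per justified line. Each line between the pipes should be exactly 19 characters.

Line 1: ['butter', 'content'] (min_width=14, slack=5)
Line 2: ['north', 'everything'] (min_width=16, slack=3)
Line 3: ['vector', 'capture'] (min_width=14, slack=5)
Line 4: ['happy', 'cherry', 'two'] (min_width=16, slack=3)
Line 5: ['warm', 'how', 'bean', 'been'] (min_width=18, slack=1)
Line 6: ['this'] (min_width=4, slack=15)

Answer: |butter      content|
|north    everything|
|vector      capture|
|happy   cherry  two|
|warm  how bean been|
|this               |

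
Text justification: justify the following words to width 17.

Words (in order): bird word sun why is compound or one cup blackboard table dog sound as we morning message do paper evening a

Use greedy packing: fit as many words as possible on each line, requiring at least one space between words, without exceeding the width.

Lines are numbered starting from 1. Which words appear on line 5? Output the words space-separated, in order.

Answer: dog sound as we

Derivation:
Line 1: ['bird', 'word', 'sun', 'why'] (min_width=17, slack=0)
Line 2: ['is', 'compound', 'or'] (min_width=14, slack=3)
Line 3: ['one', 'cup'] (min_width=7, slack=10)
Line 4: ['blackboard', 'table'] (min_width=16, slack=1)
Line 5: ['dog', 'sound', 'as', 'we'] (min_width=15, slack=2)
Line 6: ['morning', 'message'] (min_width=15, slack=2)
Line 7: ['do', 'paper', 'evening'] (min_width=16, slack=1)
Line 8: ['a'] (min_width=1, slack=16)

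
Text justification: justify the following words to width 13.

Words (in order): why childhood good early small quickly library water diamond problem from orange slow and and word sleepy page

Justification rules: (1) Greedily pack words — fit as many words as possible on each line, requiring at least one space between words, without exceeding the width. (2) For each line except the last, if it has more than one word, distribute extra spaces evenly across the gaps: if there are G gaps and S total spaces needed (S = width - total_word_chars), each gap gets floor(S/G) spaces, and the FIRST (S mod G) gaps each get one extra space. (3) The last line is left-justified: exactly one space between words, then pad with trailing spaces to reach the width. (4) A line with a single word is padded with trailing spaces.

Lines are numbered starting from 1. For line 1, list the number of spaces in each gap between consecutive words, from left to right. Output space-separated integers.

Line 1: ['why', 'childhood'] (min_width=13, slack=0)
Line 2: ['good', 'early'] (min_width=10, slack=3)
Line 3: ['small', 'quickly'] (min_width=13, slack=0)
Line 4: ['library', 'water'] (min_width=13, slack=0)
Line 5: ['diamond'] (min_width=7, slack=6)
Line 6: ['problem', 'from'] (min_width=12, slack=1)
Line 7: ['orange', 'slow'] (min_width=11, slack=2)
Line 8: ['and', 'and', 'word'] (min_width=12, slack=1)
Line 9: ['sleepy', 'page'] (min_width=11, slack=2)

Answer: 1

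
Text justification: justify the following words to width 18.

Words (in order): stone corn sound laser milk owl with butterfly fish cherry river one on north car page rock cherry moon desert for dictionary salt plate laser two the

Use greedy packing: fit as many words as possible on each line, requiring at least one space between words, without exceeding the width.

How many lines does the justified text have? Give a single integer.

Answer: 10

Derivation:
Line 1: ['stone', 'corn', 'sound'] (min_width=16, slack=2)
Line 2: ['laser', 'milk', 'owl'] (min_width=14, slack=4)
Line 3: ['with', 'butterfly'] (min_width=14, slack=4)
Line 4: ['fish', 'cherry', 'river'] (min_width=17, slack=1)
Line 5: ['one', 'on', 'north', 'car'] (min_width=16, slack=2)
Line 6: ['page', 'rock', 'cherry'] (min_width=16, slack=2)
Line 7: ['moon', 'desert', 'for'] (min_width=15, slack=3)
Line 8: ['dictionary', 'salt'] (min_width=15, slack=3)
Line 9: ['plate', 'laser', 'two'] (min_width=15, slack=3)
Line 10: ['the'] (min_width=3, slack=15)
Total lines: 10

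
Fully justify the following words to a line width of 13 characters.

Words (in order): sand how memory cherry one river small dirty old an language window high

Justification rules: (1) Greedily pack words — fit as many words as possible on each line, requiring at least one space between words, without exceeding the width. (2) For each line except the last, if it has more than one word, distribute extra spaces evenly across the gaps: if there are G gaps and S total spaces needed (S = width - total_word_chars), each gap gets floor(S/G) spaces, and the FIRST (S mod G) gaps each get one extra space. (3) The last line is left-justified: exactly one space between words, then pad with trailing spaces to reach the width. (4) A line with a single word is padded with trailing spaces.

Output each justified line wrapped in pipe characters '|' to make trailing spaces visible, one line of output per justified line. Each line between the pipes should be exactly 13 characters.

Line 1: ['sand', 'how'] (min_width=8, slack=5)
Line 2: ['memory', 'cherry'] (min_width=13, slack=0)
Line 3: ['one', 'river'] (min_width=9, slack=4)
Line 4: ['small', 'dirty'] (min_width=11, slack=2)
Line 5: ['old', 'an'] (min_width=6, slack=7)
Line 6: ['language'] (min_width=8, slack=5)
Line 7: ['window', 'high'] (min_width=11, slack=2)

Answer: |sand      how|
|memory cherry|
|one     river|
|small   dirty|
|old        an|
|language     |
|window high  |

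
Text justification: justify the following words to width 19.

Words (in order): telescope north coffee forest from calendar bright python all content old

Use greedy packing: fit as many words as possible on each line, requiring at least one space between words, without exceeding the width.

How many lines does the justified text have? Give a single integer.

Answer: 5

Derivation:
Line 1: ['telescope', 'north'] (min_width=15, slack=4)
Line 2: ['coffee', 'forest', 'from'] (min_width=18, slack=1)
Line 3: ['calendar', 'bright'] (min_width=15, slack=4)
Line 4: ['python', 'all', 'content'] (min_width=18, slack=1)
Line 5: ['old'] (min_width=3, slack=16)
Total lines: 5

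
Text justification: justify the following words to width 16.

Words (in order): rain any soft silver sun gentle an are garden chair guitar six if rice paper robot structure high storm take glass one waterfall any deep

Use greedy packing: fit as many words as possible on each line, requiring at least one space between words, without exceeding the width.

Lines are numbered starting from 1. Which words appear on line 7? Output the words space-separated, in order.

Line 1: ['rain', 'any', 'soft'] (min_width=13, slack=3)
Line 2: ['silver', 'sun'] (min_width=10, slack=6)
Line 3: ['gentle', 'an', 'are'] (min_width=13, slack=3)
Line 4: ['garden', 'chair'] (min_width=12, slack=4)
Line 5: ['guitar', 'six', 'if'] (min_width=13, slack=3)
Line 6: ['rice', 'paper', 'robot'] (min_width=16, slack=0)
Line 7: ['structure', 'high'] (min_width=14, slack=2)
Line 8: ['storm', 'take', 'glass'] (min_width=16, slack=0)
Line 9: ['one', 'waterfall'] (min_width=13, slack=3)
Line 10: ['any', 'deep'] (min_width=8, slack=8)

Answer: structure high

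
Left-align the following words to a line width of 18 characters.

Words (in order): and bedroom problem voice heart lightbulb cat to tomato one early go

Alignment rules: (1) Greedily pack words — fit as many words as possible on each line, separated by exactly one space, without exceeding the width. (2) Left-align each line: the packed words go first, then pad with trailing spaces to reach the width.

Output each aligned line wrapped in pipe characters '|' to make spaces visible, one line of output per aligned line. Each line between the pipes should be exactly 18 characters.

Answer: |and bedroom       |
|problem voice     |
|heart lightbulb   |
|cat to tomato one |
|early go          |

Derivation:
Line 1: ['and', 'bedroom'] (min_width=11, slack=7)
Line 2: ['problem', 'voice'] (min_width=13, slack=5)
Line 3: ['heart', 'lightbulb'] (min_width=15, slack=3)
Line 4: ['cat', 'to', 'tomato', 'one'] (min_width=17, slack=1)
Line 5: ['early', 'go'] (min_width=8, slack=10)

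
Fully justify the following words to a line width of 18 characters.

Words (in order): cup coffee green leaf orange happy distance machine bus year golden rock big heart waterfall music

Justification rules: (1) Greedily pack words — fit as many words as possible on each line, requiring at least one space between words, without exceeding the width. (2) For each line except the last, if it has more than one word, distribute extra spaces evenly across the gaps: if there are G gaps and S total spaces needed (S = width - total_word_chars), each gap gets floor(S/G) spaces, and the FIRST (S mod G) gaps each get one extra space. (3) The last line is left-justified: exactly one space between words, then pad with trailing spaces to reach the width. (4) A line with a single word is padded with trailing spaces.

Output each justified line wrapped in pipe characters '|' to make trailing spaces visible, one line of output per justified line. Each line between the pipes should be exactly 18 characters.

Answer: |cup  coffee  green|
|leaf  orange happy|
|distance   machine|
|bus   year  golden|
|rock   big   heart|
|waterfall music   |

Derivation:
Line 1: ['cup', 'coffee', 'green'] (min_width=16, slack=2)
Line 2: ['leaf', 'orange', 'happy'] (min_width=17, slack=1)
Line 3: ['distance', 'machine'] (min_width=16, slack=2)
Line 4: ['bus', 'year', 'golden'] (min_width=15, slack=3)
Line 5: ['rock', 'big', 'heart'] (min_width=14, slack=4)
Line 6: ['waterfall', 'music'] (min_width=15, slack=3)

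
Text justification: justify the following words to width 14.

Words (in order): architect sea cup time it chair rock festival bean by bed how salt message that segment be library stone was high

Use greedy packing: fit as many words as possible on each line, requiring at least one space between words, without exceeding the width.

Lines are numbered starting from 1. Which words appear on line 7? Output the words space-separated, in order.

Answer: that segment

Derivation:
Line 1: ['architect', 'sea'] (min_width=13, slack=1)
Line 2: ['cup', 'time', 'it'] (min_width=11, slack=3)
Line 3: ['chair', 'rock'] (min_width=10, slack=4)
Line 4: ['festival', 'bean'] (min_width=13, slack=1)
Line 5: ['by', 'bed', 'how'] (min_width=10, slack=4)
Line 6: ['salt', 'message'] (min_width=12, slack=2)
Line 7: ['that', 'segment'] (min_width=12, slack=2)
Line 8: ['be', 'library'] (min_width=10, slack=4)
Line 9: ['stone', 'was', 'high'] (min_width=14, slack=0)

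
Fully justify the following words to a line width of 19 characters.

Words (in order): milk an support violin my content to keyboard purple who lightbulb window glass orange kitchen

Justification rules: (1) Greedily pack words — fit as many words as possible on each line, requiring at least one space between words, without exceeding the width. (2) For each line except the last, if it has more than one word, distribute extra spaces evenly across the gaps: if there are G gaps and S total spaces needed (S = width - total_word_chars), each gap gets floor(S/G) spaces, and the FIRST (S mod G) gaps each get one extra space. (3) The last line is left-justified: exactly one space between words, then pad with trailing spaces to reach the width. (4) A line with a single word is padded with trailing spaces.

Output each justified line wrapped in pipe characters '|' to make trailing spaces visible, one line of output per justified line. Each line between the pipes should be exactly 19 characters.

Line 1: ['milk', 'an', 'support'] (min_width=15, slack=4)
Line 2: ['violin', 'my', 'content'] (min_width=17, slack=2)
Line 3: ['to', 'keyboard', 'purple'] (min_width=18, slack=1)
Line 4: ['who', 'lightbulb'] (min_width=13, slack=6)
Line 5: ['window', 'glass', 'orange'] (min_width=19, slack=0)
Line 6: ['kitchen'] (min_width=7, slack=12)

Answer: |milk   an   support|
|violin  my  content|
|to  keyboard purple|
|who       lightbulb|
|window glass orange|
|kitchen            |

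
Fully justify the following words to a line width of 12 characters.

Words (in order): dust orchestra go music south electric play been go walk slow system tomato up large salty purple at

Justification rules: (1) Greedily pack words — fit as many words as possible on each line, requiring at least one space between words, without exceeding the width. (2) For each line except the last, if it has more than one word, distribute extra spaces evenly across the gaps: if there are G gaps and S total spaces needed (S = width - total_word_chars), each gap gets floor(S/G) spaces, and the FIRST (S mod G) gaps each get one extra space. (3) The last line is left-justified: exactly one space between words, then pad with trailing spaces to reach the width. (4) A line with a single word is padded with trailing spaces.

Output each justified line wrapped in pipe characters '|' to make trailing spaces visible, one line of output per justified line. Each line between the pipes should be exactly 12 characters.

Line 1: ['dust'] (min_width=4, slack=8)
Line 2: ['orchestra', 'go'] (min_width=12, slack=0)
Line 3: ['music', 'south'] (min_width=11, slack=1)
Line 4: ['electric'] (min_width=8, slack=4)
Line 5: ['play', 'been', 'go'] (min_width=12, slack=0)
Line 6: ['walk', 'slow'] (min_width=9, slack=3)
Line 7: ['system'] (min_width=6, slack=6)
Line 8: ['tomato', 'up'] (min_width=9, slack=3)
Line 9: ['large', 'salty'] (min_width=11, slack=1)
Line 10: ['purple', 'at'] (min_width=9, slack=3)

Answer: |dust        |
|orchestra go|
|music  south|
|electric    |
|play been go|
|walk    slow|
|system      |
|tomato    up|
|large  salty|
|purple at   |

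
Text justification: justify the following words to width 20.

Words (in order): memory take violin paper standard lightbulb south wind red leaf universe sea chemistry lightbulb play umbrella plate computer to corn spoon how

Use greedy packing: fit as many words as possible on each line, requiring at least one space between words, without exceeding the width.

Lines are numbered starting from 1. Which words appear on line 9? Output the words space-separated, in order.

Line 1: ['memory', 'take', 'violin'] (min_width=18, slack=2)
Line 2: ['paper', 'standard'] (min_width=14, slack=6)
Line 3: ['lightbulb', 'south', 'wind'] (min_width=20, slack=0)
Line 4: ['red', 'leaf', 'universe'] (min_width=17, slack=3)
Line 5: ['sea', 'chemistry'] (min_width=13, slack=7)
Line 6: ['lightbulb', 'play'] (min_width=14, slack=6)
Line 7: ['umbrella', 'plate'] (min_width=14, slack=6)
Line 8: ['computer', 'to', 'corn'] (min_width=16, slack=4)
Line 9: ['spoon', 'how'] (min_width=9, slack=11)

Answer: spoon how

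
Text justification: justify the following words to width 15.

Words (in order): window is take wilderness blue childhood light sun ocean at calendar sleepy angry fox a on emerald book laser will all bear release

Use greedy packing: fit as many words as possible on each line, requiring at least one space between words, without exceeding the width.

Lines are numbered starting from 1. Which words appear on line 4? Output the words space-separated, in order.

Line 1: ['window', 'is', 'take'] (min_width=14, slack=1)
Line 2: ['wilderness', 'blue'] (min_width=15, slack=0)
Line 3: ['childhood', 'light'] (min_width=15, slack=0)
Line 4: ['sun', 'ocean', 'at'] (min_width=12, slack=3)
Line 5: ['calendar', 'sleepy'] (min_width=15, slack=0)
Line 6: ['angry', 'fox', 'a', 'on'] (min_width=14, slack=1)
Line 7: ['emerald', 'book'] (min_width=12, slack=3)
Line 8: ['laser', 'will', 'all'] (min_width=14, slack=1)
Line 9: ['bear', 'release'] (min_width=12, slack=3)

Answer: sun ocean at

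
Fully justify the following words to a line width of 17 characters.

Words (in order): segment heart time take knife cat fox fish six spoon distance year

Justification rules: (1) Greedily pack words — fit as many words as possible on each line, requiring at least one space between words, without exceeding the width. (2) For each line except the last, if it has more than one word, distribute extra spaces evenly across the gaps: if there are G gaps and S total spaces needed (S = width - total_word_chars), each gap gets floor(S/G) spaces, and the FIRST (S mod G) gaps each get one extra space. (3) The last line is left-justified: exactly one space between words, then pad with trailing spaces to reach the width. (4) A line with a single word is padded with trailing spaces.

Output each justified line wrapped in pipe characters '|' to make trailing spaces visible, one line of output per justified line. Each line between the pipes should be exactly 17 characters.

Answer: |segment     heart|
|time  take  knife|
|cat  fox fish six|
|spoon    distance|
|year             |

Derivation:
Line 1: ['segment', 'heart'] (min_width=13, slack=4)
Line 2: ['time', 'take', 'knife'] (min_width=15, slack=2)
Line 3: ['cat', 'fox', 'fish', 'six'] (min_width=16, slack=1)
Line 4: ['spoon', 'distance'] (min_width=14, slack=3)
Line 5: ['year'] (min_width=4, slack=13)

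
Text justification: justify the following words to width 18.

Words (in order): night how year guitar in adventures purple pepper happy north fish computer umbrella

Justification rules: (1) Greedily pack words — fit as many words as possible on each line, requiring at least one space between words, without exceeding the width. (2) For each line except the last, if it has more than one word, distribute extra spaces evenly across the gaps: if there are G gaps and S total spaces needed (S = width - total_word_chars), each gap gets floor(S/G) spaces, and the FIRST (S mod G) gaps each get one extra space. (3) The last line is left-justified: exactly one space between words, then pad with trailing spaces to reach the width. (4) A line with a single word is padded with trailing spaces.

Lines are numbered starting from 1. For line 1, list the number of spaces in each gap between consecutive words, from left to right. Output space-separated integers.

Answer: 3 3

Derivation:
Line 1: ['night', 'how', 'year'] (min_width=14, slack=4)
Line 2: ['guitar', 'in'] (min_width=9, slack=9)
Line 3: ['adventures', 'purple'] (min_width=17, slack=1)
Line 4: ['pepper', 'happy', 'north'] (min_width=18, slack=0)
Line 5: ['fish', 'computer'] (min_width=13, slack=5)
Line 6: ['umbrella'] (min_width=8, slack=10)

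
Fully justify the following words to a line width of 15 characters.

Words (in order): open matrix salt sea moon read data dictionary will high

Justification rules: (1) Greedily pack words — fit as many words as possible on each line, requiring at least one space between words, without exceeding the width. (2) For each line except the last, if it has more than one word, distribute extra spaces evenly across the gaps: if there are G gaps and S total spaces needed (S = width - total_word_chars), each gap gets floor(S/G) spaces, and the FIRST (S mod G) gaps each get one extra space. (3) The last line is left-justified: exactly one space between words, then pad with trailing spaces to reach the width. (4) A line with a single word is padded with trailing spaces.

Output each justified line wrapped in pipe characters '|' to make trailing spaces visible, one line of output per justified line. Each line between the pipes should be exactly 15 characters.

Answer: |open     matrix|
|salt  sea  moon|
|read       data|
|dictionary will|
|high           |

Derivation:
Line 1: ['open', 'matrix'] (min_width=11, slack=4)
Line 2: ['salt', 'sea', 'moon'] (min_width=13, slack=2)
Line 3: ['read', 'data'] (min_width=9, slack=6)
Line 4: ['dictionary', 'will'] (min_width=15, slack=0)
Line 5: ['high'] (min_width=4, slack=11)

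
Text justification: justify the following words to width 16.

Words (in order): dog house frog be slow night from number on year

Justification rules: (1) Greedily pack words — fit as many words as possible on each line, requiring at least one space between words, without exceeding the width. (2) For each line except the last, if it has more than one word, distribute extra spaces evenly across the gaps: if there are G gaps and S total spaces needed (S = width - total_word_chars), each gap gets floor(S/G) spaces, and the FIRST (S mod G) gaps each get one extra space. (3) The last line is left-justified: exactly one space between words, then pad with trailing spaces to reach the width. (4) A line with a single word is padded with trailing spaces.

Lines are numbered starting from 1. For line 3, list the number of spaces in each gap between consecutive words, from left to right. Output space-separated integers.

Line 1: ['dog', 'house', 'frog'] (min_width=14, slack=2)
Line 2: ['be', 'slow', 'night'] (min_width=13, slack=3)
Line 3: ['from', 'number', 'on'] (min_width=14, slack=2)
Line 4: ['year'] (min_width=4, slack=12)

Answer: 2 2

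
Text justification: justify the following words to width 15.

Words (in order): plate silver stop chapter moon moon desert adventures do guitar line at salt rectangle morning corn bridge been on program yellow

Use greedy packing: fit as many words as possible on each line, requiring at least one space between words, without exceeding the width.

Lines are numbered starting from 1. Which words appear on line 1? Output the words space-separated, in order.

Line 1: ['plate', 'silver'] (min_width=12, slack=3)
Line 2: ['stop', 'chapter'] (min_width=12, slack=3)
Line 3: ['moon', 'moon'] (min_width=9, slack=6)
Line 4: ['desert'] (min_width=6, slack=9)
Line 5: ['adventures', 'do'] (min_width=13, slack=2)
Line 6: ['guitar', 'line', 'at'] (min_width=14, slack=1)
Line 7: ['salt', 'rectangle'] (min_width=14, slack=1)
Line 8: ['morning', 'corn'] (min_width=12, slack=3)
Line 9: ['bridge', 'been', 'on'] (min_width=14, slack=1)
Line 10: ['program', 'yellow'] (min_width=14, slack=1)

Answer: plate silver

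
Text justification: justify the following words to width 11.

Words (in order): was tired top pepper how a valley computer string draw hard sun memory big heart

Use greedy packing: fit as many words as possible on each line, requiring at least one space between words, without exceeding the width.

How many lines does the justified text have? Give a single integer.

Line 1: ['was', 'tired'] (min_width=9, slack=2)
Line 2: ['top', 'pepper'] (min_width=10, slack=1)
Line 3: ['how', 'a'] (min_width=5, slack=6)
Line 4: ['valley'] (min_width=6, slack=5)
Line 5: ['computer'] (min_width=8, slack=3)
Line 6: ['string', 'draw'] (min_width=11, slack=0)
Line 7: ['hard', 'sun'] (min_width=8, slack=3)
Line 8: ['memory', 'big'] (min_width=10, slack=1)
Line 9: ['heart'] (min_width=5, slack=6)
Total lines: 9

Answer: 9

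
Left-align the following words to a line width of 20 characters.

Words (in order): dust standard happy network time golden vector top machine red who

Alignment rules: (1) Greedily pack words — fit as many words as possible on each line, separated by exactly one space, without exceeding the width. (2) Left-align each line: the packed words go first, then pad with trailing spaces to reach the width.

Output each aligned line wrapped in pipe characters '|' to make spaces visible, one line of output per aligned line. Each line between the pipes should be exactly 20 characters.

Answer: |dust standard happy |
|network time golden |
|vector top machine  |
|red who             |

Derivation:
Line 1: ['dust', 'standard', 'happy'] (min_width=19, slack=1)
Line 2: ['network', 'time', 'golden'] (min_width=19, slack=1)
Line 3: ['vector', 'top', 'machine'] (min_width=18, slack=2)
Line 4: ['red', 'who'] (min_width=7, slack=13)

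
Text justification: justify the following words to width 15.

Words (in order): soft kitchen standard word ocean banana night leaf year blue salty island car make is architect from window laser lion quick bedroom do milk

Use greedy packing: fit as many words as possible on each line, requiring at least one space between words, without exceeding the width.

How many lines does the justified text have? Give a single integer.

Answer: 11

Derivation:
Line 1: ['soft', 'kitchen'] (min_width=12, slack=3)
Line 2: ['standard', 'word'] (min_width=13, slack=2)
Line 3: ['ocean', 'banana'] (min_width=12, slack=3)
Line 4: ['night', 'leaf', 'year'] (min_width=15, slack=0)
Line 5: ['blue', 'salty'] (min_width=10, slack=5)
Line 6: ['island', 'car', 'make'] (min_width=15, slack=0)
Line 7: ['is', 'architect'] (min_width=12, slack=3)
Line 8: ['from', 'window'] (min_width=11, slack=4)
Line 9: ['laser', 'lion'] (min_width=10, slack=5)
Line 10: ['quick', 'bedroom'] (min_width=13, slack=2)
Line 11: ['do', 'milk'] (min_width=7, slack=8)
Total lines: 11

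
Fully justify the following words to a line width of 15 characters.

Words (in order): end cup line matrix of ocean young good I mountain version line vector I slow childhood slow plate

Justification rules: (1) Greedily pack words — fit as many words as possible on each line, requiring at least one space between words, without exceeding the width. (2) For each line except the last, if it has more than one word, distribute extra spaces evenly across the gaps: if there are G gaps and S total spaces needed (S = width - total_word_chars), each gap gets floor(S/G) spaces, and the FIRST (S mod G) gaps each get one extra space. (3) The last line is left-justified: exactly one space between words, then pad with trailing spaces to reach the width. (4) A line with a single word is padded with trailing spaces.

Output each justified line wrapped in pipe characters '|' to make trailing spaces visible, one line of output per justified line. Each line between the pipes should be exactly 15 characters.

Answer: |end   cup  line|
|matrix of ocean|
|young   good  I|
|mountain       |
|version    line|
|vector  I  slow|
|childhood  slow|
|plate          |

Derivation:
Line 1: ['end', 'cup', 'line'] (min_width=12, slack=3)
Line 2: ['matrix', 'of', 'ocean'] (min_width=15, slack=0)
Line 3: ['young', 'good', 'I'] (min_width=12, slack=3)
Line 4: ['mountain'] (min_width=8, slack=7)
Line 5: ['version', 'line'] (min_width=12, slack=3)
Line 6: ['vector', 'I', 'slow'] (min_width=13, slack=2)
Line 7: ['childhood', 'slow'] (min_width=14, slack=1)
Line 8: ['plate'] (min_width=5, slack=10)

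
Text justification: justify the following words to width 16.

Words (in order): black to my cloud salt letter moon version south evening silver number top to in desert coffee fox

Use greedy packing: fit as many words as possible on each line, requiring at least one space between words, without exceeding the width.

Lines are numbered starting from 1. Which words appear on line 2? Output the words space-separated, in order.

Line 1: ['black', 'to', 'my'] (min_width=11, slack=5)
Line 2: ['cloud', 'salt'] (min_width=10, slack=6)
Line 3: ['letter', 'moon'] (min_width=11, slack=5)
Line 4: ['version', 'south'] (min_width=13, slack=3)
Line 5: ['evening', 'silver'] (min_width=14, slack=2)
Line 6: ['number', 'top', 'to', 'in'] (min_width=16, slack=0)
Line 7: ['desert', 'coffee'] (min_width=13, slack=3)
Line 8: ['fox'] (min_width=3, slack=13)

Answer: cloud salt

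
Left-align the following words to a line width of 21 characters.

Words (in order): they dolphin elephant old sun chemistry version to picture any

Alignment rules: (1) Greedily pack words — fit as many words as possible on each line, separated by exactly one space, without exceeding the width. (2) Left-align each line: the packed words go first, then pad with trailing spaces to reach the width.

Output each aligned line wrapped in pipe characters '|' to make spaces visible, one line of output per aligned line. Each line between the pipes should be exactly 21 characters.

Line 1: ['they', 'dolphin', 'elephant'] (min_width=21, slack=0)
Line 2: ['old', 'sun', 'chemistry'] (min_width=17, slack=4)
Line 3: ['version', 'to', 'picture'] (min_width=18, slack=3)
Line 4: ['any'] (min_width=3, slack=18)

Answer: |they dolphin elephant|
|old sun chemistry    |
|version to picture   |
|any                  |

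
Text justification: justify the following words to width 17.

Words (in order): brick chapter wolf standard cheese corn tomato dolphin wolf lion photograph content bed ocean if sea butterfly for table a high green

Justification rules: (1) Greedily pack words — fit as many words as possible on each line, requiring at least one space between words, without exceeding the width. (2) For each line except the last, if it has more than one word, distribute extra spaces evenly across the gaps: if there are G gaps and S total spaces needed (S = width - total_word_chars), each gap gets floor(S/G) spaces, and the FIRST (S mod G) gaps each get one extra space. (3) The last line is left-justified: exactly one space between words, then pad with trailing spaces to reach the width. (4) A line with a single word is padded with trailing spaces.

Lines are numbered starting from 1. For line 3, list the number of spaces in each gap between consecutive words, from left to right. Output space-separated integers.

Answer: 7

Derivation:
Line 1: ['brick', 'chapter'] (min_width=13, slack=4)
Line 2: ['wolf', 'standard'] (min_width=13, slack=4)
Line 3: ['cheese', 'corn'] (min_width=11, slack=6)
Line 4: ['tomato', 'dolphin'] (min_width=14, slack=3)
Line 5: ['wolf', 'lion'] (min_width=9, slack=8)
Line 6: ['photograph'] (min_width=10, slack=7)
Line 7: ['content', 'bed', 'ocean'] (min_width=17, slack=0)
Line 8: ['if', 'sea', 'butterfly'] (min_width=16, slack=1)
Line 9: ['for', 'table', 'a', 'high'] (min_width=16, slack=1)
Line 10: ['green'] (min_width=5, slack=12)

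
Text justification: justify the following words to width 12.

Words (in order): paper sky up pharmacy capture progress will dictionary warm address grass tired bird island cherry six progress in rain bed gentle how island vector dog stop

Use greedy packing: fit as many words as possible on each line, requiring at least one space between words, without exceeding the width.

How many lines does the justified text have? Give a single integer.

Line 1: ['paper', 'sky', 'up'] (min_width=12, slack=0)
Line 2: ['pharmacy'] (min_width=8, slack=4)
Line 3: ['capture'] (min_width=7, slack=5)
Line 4: ['progress'] (min_width=8, slack=4)
Line 5: ['will'] (min_width=4, slack=8)
Line 6: ['dictionary'] (min_width=10, slack=2)
Line 7: ['warm', 'address'] (min_width=12, slack=0)
Line 8: ['grass', 'tired'] (min_width=11, slack=1)
Line 9: ['bird', 'island'] (min_width=11, slack=1)
Line 10: ['cherry', 'six'] (min_width=10, slack=2)
Line 11: ['progress', 'in'] (min_width=11, slack=1)
Line 12: ['rain', 'bed'] (min_width=8, slack=4)
Line 13: ['gentle', 'how'] (min_width=10, slack=2)
Line 14: ['island'] (min_width=6, slack=6)
Line 15: ['vector', 'dog'] (min_width=10, slack=2)
Line 16: ['stop'] (min_width=4, slack=8)
Total lines: 16

Answer: 16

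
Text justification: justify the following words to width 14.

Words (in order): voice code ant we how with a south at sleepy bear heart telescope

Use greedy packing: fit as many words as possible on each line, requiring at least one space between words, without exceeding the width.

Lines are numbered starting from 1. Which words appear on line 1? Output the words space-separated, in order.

Line 1: ['voice', 'code', 'ant'] (min_width=14, slack=0)
Line 2: ['we', 'how', 'with', 'a'] (min_width=13, slack=1)
Line 3: ['south', 'at'] (min_width=8, slack=6)
Line 4: ['sleepy', 'bear'] (min_width=11, slack=3)
Line 5: ['heart'] (min_width=5, slack=9)
Line 6: ['telescope'] (min_width=9, slack=5)

Answer: voice code ant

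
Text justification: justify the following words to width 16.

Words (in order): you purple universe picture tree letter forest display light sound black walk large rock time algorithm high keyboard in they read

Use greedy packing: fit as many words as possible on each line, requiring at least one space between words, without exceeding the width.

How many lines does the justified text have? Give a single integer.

Answer: 10

Derivation:
Line 1: ['you', 'purple'] (min_width=10, slack=6)
Line 2: ['universe', 'picture'] (min_width=16, slack=0)
Line 3: ['tree', 'letter'] (min_width=11, slack=5)
Line 4: ['forest', 'display'] (min_width=14, slack=2)
Line 5: ['light', 'sound'] (min_width=11, slack=5)
Line 6: ['black', 'walk', 'large'] (min_width=16, slack=0)
Line 7: ['rock', 'time'] (min_width=9, slack=7)
Line 8: ['algorithm', 'high'] (min_width=14, slack=2)
Line 9: ['keyboard', 'in', 'they'] (min_width=16, slack=0)
Line 10: ['read'] (min_width=4, slack=12)
Total lines: 10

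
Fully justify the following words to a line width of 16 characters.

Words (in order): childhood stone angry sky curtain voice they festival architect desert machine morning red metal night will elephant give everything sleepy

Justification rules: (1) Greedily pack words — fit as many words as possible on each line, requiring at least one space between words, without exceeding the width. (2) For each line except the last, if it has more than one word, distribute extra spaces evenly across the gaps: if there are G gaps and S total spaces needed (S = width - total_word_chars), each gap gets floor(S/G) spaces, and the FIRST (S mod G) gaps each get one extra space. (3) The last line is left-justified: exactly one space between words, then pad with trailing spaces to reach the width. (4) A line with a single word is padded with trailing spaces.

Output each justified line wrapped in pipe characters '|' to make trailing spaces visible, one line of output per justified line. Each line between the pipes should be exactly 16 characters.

Line 1: ['childhood', 'stone'] (min_width=15, slack=1)
Line 2: ['angry', 'sky'] (min_width=9, slack=7)
Line 3: ['curtain', 'voice'] (min_width=13, slack=3)
Line 4: ['they', 'festival'] (min_width=13, slack=3)
Line 5: ['architect', 'desert'] (min_width=16, slack=0)
Line 6: ['machine', 'morning'] (min_width=15, slack=1)
Line 7: ['red', 'metal', 'night'] (min_width=15, slack=1)
Line 8: ['will', 'elephant'] (min_width=13, slack=3)
Line 9: ['give', 'everything'] (min_width=15, slack=1)
Line 10: ['sleepy'] (min_width=6, slack=10)

Answer: |childhood  stone|
|angry        sky|
|curtain    voice|
|they    festival|
|architect desert|
|machine  morning|
|red  metal night|
|will    elephant|
|give  everything|
|sleepy          |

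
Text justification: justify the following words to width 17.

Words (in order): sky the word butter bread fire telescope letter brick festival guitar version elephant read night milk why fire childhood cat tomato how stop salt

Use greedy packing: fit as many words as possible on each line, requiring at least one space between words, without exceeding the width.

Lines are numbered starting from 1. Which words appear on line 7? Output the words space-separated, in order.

Line 1: ['sky', 'the', 'word'] (min_width=12, slack=5)
Line 2: ['butter', 'bread', 'fire'] (min_width=17, slack=0)
Line 3: ['telescope', 'letter'] (min_width=16, slack=1)
Line 4: ['brick', 'festival'] (min_width=14, slack=3)
Line 5: ['guitar', 'version'] (min_width=14, slack=3)
Line 6: ['elephant', 'read'] (min_width=13, slack=4)
Line 7: ['night', 'milk', 'why'] (min_width=14, slack=3)
Line 8: ['fire', 'childhood'] (min_width=14, slack=3)
Line 9: ['cat', 'tomato', 'how'] (min_width=14, slack=3)
Line 10: ['stop', 'salt'] (min_width=9, slack=8)

Answer: night milk why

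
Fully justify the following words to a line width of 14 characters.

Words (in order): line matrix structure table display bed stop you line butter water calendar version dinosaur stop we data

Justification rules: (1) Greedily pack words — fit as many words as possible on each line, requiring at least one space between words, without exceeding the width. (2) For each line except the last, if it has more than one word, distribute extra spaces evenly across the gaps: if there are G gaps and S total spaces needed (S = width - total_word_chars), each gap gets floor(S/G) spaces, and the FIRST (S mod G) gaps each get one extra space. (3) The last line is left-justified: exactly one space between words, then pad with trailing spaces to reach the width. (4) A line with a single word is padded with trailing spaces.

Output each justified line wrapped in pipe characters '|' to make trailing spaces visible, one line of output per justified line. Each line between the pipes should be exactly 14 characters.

Answer: |line    matrix|
|structure     |
|table  display|
|bed  stop  you|
|line    butter|
|water calendar|
|version       |
|dinosaur  stop|
|we data       |

Derivation:
Line 1: ['line', 'matrix'] (min_width=11, slack=3)
Line 2: ['structure'] (min_width=9, slack=5)
Line 3: ['table', 'display'] (min_width=13, slack=1)
Line 4: ['bed', 'stop', 'you'] (min_width=12, slack=2)
Line 5: ['line', 'butter'] (min_width=11, slack=3)
Line 6: ['water', 'calendar'] (min_width=14, slack=0)
Line 7: ['version'] (min_width=7, slack=7)
Line 8: ['dinosaur', 'stop'] (min_width=13, slack=1)
Line 9: ['we', 'data'] (min_width=7, slack=7)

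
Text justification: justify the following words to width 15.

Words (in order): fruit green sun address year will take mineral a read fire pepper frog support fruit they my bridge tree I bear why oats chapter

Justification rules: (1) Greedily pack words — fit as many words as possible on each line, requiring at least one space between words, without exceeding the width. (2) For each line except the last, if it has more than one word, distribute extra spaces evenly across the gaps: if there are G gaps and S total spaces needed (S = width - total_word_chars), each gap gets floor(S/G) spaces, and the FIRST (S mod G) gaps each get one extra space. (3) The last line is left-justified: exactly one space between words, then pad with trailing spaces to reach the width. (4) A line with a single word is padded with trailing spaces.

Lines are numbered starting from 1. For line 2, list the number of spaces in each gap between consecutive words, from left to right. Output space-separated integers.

Line 1: ['fruit', 'green', 'sun'] (min_width=15, slack=0)
Line 2: ['address', 'year'] (min_width=12, slack=3)
Line 3: ['will', 'take'] (min_width=9, slack=6)
Line 4: ['mineral', 'a', 'read'] (min_width=14, slack=1)
Line 5: ['fire', 'pepper'] (min_width=11, slack=4)
Line 6: ['frog', 'support'] (min_width=12, slack=3)
Line 7: ['fruit', 'they', 'my'] (min_width=13, slack=2)
Line 8: ['bridge', 'tree', 'I'] (min_width=13, slack=2)
Line 9: ['bear', 'why', 'oats'] (min_width=13, slack=2)
Line 10: ['chapter'] (min_width=7, slack=8)

Answer: 4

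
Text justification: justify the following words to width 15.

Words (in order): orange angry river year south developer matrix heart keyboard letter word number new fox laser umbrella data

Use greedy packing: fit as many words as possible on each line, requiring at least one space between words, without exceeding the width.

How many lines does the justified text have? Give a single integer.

Answer: 8

Derivation:
Line 1: ['orange', 'angry'] (min_width=12, slack=3)
Line 2: ['river', 'year'] (min_width=10, slack=5)
Line 3: ['south', 'developer'] (min_width=15, slack=0)
Line 4: ['matrix', 'heart'] (min_width=12, slack=3)
Line 5: ['keyboard', 'letter'] (min_width=15, slack=0)
Line 6: ['word', 'number', 'new'] (min_width=15, slack=0)
Line 7: ['fox', 'laser'] (min_width=9, slack=6)
Line 8: ['umbrella', 'data'] (min_width=13, slack=2)
Total lines: 8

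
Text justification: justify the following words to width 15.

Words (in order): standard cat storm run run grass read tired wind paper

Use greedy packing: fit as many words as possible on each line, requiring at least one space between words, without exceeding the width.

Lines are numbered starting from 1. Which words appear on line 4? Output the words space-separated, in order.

Line 1: ['standard', 'cat'] (min_width=12, slack=3)
Line 2: ['storm', 'run', 'run'] (min_width=13, slack=2)
Line 3: ['grass', 'read'] (min_width=10, slack=5)
Line 4: ['tired', 'wind'] (min_width=10, slack=5)
Line 5: ['paper'] (min_width=5, slack=10)

Answer: tired wind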